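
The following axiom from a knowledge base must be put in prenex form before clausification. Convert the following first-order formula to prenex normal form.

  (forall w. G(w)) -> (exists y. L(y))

exists w. exists y. (~G(w) | L(y))

Eliminate → and ↔ using ¬ and ∨.
  ~(forall w. G(w)) | (exists y. L(y))
Move each ¬ inward, flipping quantifiers it crosses:
  (exists w. ~G(w)) | (exists y. L(y))
Extract every quantifier outward, since the variables are now distinct and don't occur free across branches:
  exists w. exists y. (~G(w) | L(y))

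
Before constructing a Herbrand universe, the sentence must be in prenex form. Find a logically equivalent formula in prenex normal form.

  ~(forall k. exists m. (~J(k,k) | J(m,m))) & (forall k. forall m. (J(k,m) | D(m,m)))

exists k. forall m. forall a. forall c. (J(k,k) & ~J(m,m) & (J(a,c) | D(c,c)))

Push ¬ through the quantifiers and connectives to reach negation normal form:
  (exists k. forall m. (J(k,k) & ~J(m,m))) & (forall k. forall m. (J(k,m) | D(m,m)))
Standardize variables apart so no two quantifiers bind the same name: k↦a, m↦c.
  (exists k. forall m. (J(k,k) & ~J(m,m))) & (forall a. forall c. (J(a,c) | D(c,c)))
Finally move all quantifiers to the prefix:
  exists k. forall m. forall a. forall c. (J(k,k) & ~J(m,m) & (J(a,c) | D(c,c)))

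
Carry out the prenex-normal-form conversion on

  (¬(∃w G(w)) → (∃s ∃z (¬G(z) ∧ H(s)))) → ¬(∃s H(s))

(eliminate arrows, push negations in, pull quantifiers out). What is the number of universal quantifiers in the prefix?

4

Eliminate → and ↔ using ¬ and ∨.
  ¬(¬¬(∃w G(w)) ∨ (∃s ∃z (¬G(z) ∧ H(s)))) ∨ ¬(∃s H(s))
Push ¬ through the quantifiers and connectives to reach negation normal form:
  (∀w ¬G(w)) ∧ (∀s ∀z (G(z) ∨ ¬H(s))) ∨ (∀s ¬H(s))
Standardize variables apart so no two quantifiers bind the same name: s↦t.
  (∀w ¬G(w)) ∧ (∀s ∀z (G(z) ∨ ¬H(s))) ∨ (∀t ¬H(t))
Pull the quantifiers to the front (each side's bound variable is not free in the other side):
  ∀w ∀s ∀z ∀t (¬G(w) ∧ (G(z) ∨ ¬H(s)) ∨ ¬H(t))
The prefix is ∀w ∀s ∀z ∀t: 4 universal, 0 existential.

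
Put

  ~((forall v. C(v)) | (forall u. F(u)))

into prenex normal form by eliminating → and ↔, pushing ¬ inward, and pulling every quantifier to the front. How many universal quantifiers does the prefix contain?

0

Push ¬ through the quantifiers and connectives to reach negation normal form:
  (exists v. ~C(v)) & (exists u. ~F(u))
All bound variables are already distinct, so no renaming is needed.
Finally move all quantifiers to the prefix:
  exists v. exists u. (~C(v) & ~F(u))
The prefix is exists v exists u: 0 universal, 2 existential.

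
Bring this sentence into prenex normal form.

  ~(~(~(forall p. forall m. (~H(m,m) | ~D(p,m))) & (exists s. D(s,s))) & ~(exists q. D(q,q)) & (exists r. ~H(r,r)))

exists p. exists m. exists s. exists q. forall r. (H(m,m) & D(p,m) & D(s,s) | D(q,q) | H(r,r))

Move each ¬ inward, flipping quantifiers it crosses:
  (exists p. exists m. (H(m,m) & D(p,m))) & (exists s. D(s,s)) | (exists q. D(q,q)) | (forall r. H(r,r))
All bound variables are already distinct, so no renaming is needed.
Finally move all quantifiers to the prefix:
  exists p. exists m. exists s. exists q. forall r. (H(m,m) & D(p,m) & D(s,s) | D(q,q) | H(r,r))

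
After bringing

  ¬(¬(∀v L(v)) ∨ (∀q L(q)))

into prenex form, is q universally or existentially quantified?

Push ¬ through the quantifiers and connectives to reach negation normal form:
  (∀v L(v)) ∧ (∃q ¬L(q))
Extract every quantifier outward, since the variables are now distinct and don't occur free across branches:
  ∀v ∃q (L(v) ∧ ¬L(q))
The quantifier ∀q sits under an odd number of negations, so it flips to ∃q.

existential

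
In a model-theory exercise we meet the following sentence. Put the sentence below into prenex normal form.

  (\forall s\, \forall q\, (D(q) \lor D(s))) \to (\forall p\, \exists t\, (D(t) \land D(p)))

Rewrite implications/biconditionals: A → B as ¬A ∨ B.
  \neg (\forall s\, \forall q\, (D(q) \lor D(s))) \lor (\forall p\, \exists t\, (D(t) \land D(p)))
Push ¬ through the quantifiers and connectives to reach negation normal form:
  (\exists s\, \exists q\, (\neg D(q) \land \neg D(s))) \lor (\forall p\, \exists t\, (D(t) \land D(p)))
All bound variables are already distinct, so no renaming is needed.
Finally move all quantifiers to the prefix:
  \exists s\, \exists q\, \forall p\, \exists t\, (\neg D(q) \land \neg D(s) \lor D(t) \land D(p))

\exists s\, \exists q\, \forall p\, \exists t\, (\neg D(q) \land \neg D(s) \lor D(t) \land D(p))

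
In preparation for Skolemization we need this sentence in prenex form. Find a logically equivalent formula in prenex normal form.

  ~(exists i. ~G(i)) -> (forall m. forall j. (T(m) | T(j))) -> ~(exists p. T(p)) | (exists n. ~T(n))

Eliminate → and ↔ using ¬ and ∨.
  ~~(exists i. ~G(i)) | ~(forall m. forall j. (T(m) | T(j))) | ~(exists p. T(p)) | (exists n. ~T(n))
Push ¬ through the quantifiers and connectives to reach negation normal form:
  (exists i. ~G(i)) | (exists m. exists j. (~T(m) & ~T(j))) | (forall p. ~T(p)) | (exists n. ~T(n))
Extract every quantifier outward, since the variables are now distinct and don't occur free across branches:
  exists i. exists m. exists j. forall p. exists n. (~G(i) | ~T(m) & ~T(j) | ~T(p) | ~T(n))

exists i. exists m. exists j. forall p. exists n. (~G(i) | ~T(m) & ~T(j) | ~T(p) | ~T(n))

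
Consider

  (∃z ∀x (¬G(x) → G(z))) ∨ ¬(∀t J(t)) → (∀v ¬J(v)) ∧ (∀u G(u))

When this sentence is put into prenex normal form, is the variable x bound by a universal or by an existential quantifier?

existential

Rewrite implications/biconditionals: A → B as ¬A ∨ B.
  ¬((∃z ∀x (¬¬G(x) ∨ G(z))) ∨ ¬(∀t J(t))) ∨ (∀v ¬J(v)) ∧ (∀u G(u))
Drive negations inward (¬∀x A ≡ ∃x ¬A, ¬∃x A ≡ ∀x ¬A, De Morgan for ∧/∨):
  (∀z ∃x (¬G(x) ∧ ¬G(z))) ∧ (∀t J(t)) ∨ (∀v ¬J(v)) ∧ (∀u G(u))
All bound variables are already distinct, so no renaming is needed.
Finally move all quantifiers to the prefix:
  ∀z ∃x ∀t ∀v ∀u (¬G(x) ∧ ¬G(z) ∧ J(t) ∨ ¬J(v) ∧ G(u))
The quantifier ∀x sits under an odd number of negations (counting the antecedent side of each →), so it flips to ∃x.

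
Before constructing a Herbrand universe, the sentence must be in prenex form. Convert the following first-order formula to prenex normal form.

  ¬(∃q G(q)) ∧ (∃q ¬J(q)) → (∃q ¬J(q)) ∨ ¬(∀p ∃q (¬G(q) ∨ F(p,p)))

∃q ∀w1 ∃z1 ∃p ∀x (G(q) ∨ J(w1) ∨ ¬J(z1) ∨ G(x) ∧ ¬F(p,p))

First replace A → B with ¬A ∨ B.
  ¬(¬(∃q G(q)) ∧ (∃q ¬J(q))) ∨ (∃q ¬J(q)) ∨ ¬(∀p ∃q (¬G(q) ∨ F(p,p)))
Drive negations inward (¬∀x A ≡ ∃x ¬A, ¬∃x A ≡ ∀x ¬A, De Morgan for ∧/∨):
  (∃q G(q)) ∨ (∀q J(q)) ∨ (∃q ¬J(q)) ∨ (∃p ∀q (G(q) ∧ ¬F(p,p)))
Rename bound variables to avoid capture: q↦w1, q↦z1, q↦x.
  (∃q G(q)) ∨ (∀w1 J(w1)) ∨ (∃z1 ¬J(z1)) ∨ (∃p ∀x (G(x) ∧ ¬F(p,p)))
Pull the quantifiers to the front (each side's bound variable is not free in the other side):
  ∃q ∀w1 ∃z1 ∃p ∀x (G(q) ∨ J(w1) ∨ ¬J(z1) ∨ G(x) ∧ ¬F(p,p))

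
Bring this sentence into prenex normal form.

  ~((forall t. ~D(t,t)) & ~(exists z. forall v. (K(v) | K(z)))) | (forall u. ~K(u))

exists t. exists z. forall v. forall u. (D(t,t) | K(v) | K(z) | ~K(u))

Push ¬ through the quantifiers and connectives to reach negation normal form:
  (exists t. D(t,t)) | (exists z. forall v. (K(v) | K(z))) | (forall u. ~K(u))
All bound variables are already distinct, so no renaming is needed.
Extract every quantifier outward, since the variables are now distinct and don't occur free across branches:
  exists t. exists z. forall v. forall u. (D(t,t) | K(v) | K(z) | ~K(u))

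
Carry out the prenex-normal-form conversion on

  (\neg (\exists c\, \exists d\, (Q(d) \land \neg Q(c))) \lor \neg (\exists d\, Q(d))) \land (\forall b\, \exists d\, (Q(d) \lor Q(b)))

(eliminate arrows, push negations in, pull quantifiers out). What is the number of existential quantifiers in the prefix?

Move each ¬ inward, flipping quantifiers it crosses:
  ((\forall c\, \forall d\, (\neg Q(d) \lor Q(c))) \lor (\forall d\, \neg Q(d))) \land (\forall b\, \exists d\, (Q(d) \lor Q(b)))
Give each quantifier a distinct variable: d↦q, d↦t.
  ((\forall c\, \forall d\, (\neg Q(d) \lor Q(c))) \lor (\forall q\, \neg Q(q))) \land (\forall b\, \exists t\, (Q(t) \lor Q(b)))
Extract every quantifier outward, since the variables are now distinct and don't occur free across branches:
  \forall c\, \forall d\, \forall q\, \forall b\, \exists t\, ((\neg Q(d) \lor Q(c) \lor \neg Q(q)) \land (Q(t) \lor Q(b)))
The prefix is \forall c \forall d \forall q \forall b \exists t: 4 universal, 1 existential.

1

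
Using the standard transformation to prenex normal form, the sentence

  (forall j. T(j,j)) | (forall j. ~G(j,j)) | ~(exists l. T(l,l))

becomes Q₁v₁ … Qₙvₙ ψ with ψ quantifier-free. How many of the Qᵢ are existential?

0

Drive negations inward (¬∀x A ≡ ∃x ¬A, ¬∃x A ≡ ∀x ¬A, De Morgan for ∧/∨):
  (forall j. T(j,j)) | (forall j. ~G(j,j)) | (forall l. ~T(l,l))
Rename bound variables to avoid capture: j↦u1.
  (forall j. T(j,j)) | (forall u1. ~G(u1,u1)) | (forall l. ~T(l,l))
Finally move all quantifiers to the prefix:
  forall j. forall u1. forall l. (T(j,j) | ~G(u1,u1) | ~T(l,l))
The prefix is forall j forall u1 forall l: 3 universal, 0 existential.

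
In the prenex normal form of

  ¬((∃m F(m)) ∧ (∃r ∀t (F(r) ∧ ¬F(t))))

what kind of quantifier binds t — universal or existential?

Move each ¬ inward, flipping quantifiers it crosses:
  (∀m ¬F(m)) ∨ (∀r ∃t (¬F(r) ∨ F(t)))
Finally move all quantifiers to the prefix:
  ∀m ∀r ∃t (¬F(m) ∨ ¬F(r) ∨ F(t))
The quantifier ∀t sits under an odd number of negations, so it flips to ∃t.

existential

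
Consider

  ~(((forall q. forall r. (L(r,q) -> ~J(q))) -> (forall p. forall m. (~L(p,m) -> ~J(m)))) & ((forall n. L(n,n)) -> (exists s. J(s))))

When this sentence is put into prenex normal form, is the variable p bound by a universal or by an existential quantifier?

First replace A → B with ¬A ∨ B.
  ~((~(forall q. forall r. (~L(r,q) | ~J(q))) | (forall p. forall m. (~~L(p,m) | ~J(m)))) & (~(forall n. L(n,n)) | (exists s. J(s))))
Move each ¬ inward, flipping quantifiers it crosses:
  (forall q. forall r. (~L(r,q) | ~J(q))) & (exists p. exists m. (~L(p,m) & J(m))) | (forall n. L(n,n)) & (forall s. ~J(s))
All bound variables are already distinct, so no renaming is needed.
Pull the quantifiers to the front (each side's bound variable is not free in the other side):
  forall q. forall r. exists p. exists m. forall n. forall s. ((~L(r,q) | ~J(q)) & ~L(p,m) & J(m) | L(n,n) & ~J(s))
The quantifier forall p sits under an odd number of negations (counting the antecedent side of each →), so it flips to exists p.

existential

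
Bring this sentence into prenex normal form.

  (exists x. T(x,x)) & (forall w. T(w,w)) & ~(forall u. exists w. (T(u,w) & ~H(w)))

Push ¬ through the quantifiers and connectives to reach negation normal form:
  (exists x. T(x,x)) & (forall w. T(w,w)) & (exists u. forall w. (~T(u,w) | H(w)))
Rename bound variables to avoid capture: w↦x1.
  (exists x. T(x,x)) & (forall w. T(w,w)) & (exists u. forall x1. (~T(u,x1) | H(x1)))
Extract every quantifier outward, since the variables are now distinct and don't occur free across branches:
  exists x. forall w. exists u. forall x1. (T(x,x) & T(w,w) & (~T(u,x1) | H(x1)))

exists x. forall w. exists u. forall x1. (T(x,x) & T(w,w) & (~T(u,x1) | H(x1)))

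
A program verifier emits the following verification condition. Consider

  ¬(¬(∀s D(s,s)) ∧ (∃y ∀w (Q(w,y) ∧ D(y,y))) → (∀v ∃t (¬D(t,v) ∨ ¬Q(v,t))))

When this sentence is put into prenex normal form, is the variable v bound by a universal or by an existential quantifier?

Rewrite implications/biconditionals: A → B as ¬A ∨ B.
  ¬(¬(¬(∀s D(s,s)) ∧ (∃y ∀w (Q(w,y) ∧ D(y,y)))) ∨ (∀v ∃t (¬D(t,v) ∨ ¬Q(v,t))))
Push ¬ through the quantifiers and connectives to reach negation normal form:
  (∃s ¬D(s,s)) ∧ (∃y ∀w (Q(w,y) ∧ D(y,y))) ∧ (∃v ∀t (D(t,v) ∧ Q(v,t)))
Pull the quantifiers to the front (each side's bound variable is not free in the other side):
  ∃s ∃y ∀w ∃v ∀t (¬D(s,s) ∧ Q(w,y) ∧ D(y,y) ∧ D(t,v) ∧ Q(v,t))
The quantifier ∀v sits under an odd number of negations (counting the antecedent side of each →), so it flips to ∃v.

existential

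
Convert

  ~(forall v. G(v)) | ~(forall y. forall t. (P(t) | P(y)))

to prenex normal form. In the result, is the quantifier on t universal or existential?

Drive negations inward (¬∀x A ≡ ∃x ¬A, ¬∃x A ≡ ∀x ¬A, De Morgan for ∧/∨):
  (exists v. ~G(v)) | (exists y. exists t. (~P(t) & ~P(y)))
All bound variables are already distinct, so no renaming is needed.
Finally move all quantifiers to the prefix:
  exists v. exists y. exists t. (~G(v) | ~P(t) & ~P(y))
The quantifier forall t sits under an odd number of negations, so it flips to exists t.

existential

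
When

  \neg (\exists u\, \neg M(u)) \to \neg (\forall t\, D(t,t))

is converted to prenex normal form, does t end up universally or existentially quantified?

existential

Eliminate → and ↔ using ¬ and ∨.
  \neg \neg (\exists u\, \neg M(u)) \lor \neg (\forall t\, D(t,t))
Move each ¬ inward, flipping quantifiers it crosses:
  (\exists u\, \neg M(u)) \lor (\exists t\, \neg D(t,t))
All bound variables are already distinct, so no renaming is needed.
Extract every quantifier outward, since the variables are now distinct and don't occur free across branches:
  \exists u\, \exists t\, (\neg M(u) \lor \neg D(t,t))
The quantifier \forall t sits under an odd number of negations (counting the antecedent side of each →), so it flips to \exists t.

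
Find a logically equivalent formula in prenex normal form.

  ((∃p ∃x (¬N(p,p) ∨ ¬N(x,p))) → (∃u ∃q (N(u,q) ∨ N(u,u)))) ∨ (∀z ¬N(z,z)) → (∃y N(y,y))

First replace A → B with ¬A ∨ B.
  ¬(¬(∃p ∃x (¬N(p,p) ∨ ¬N(x,p))) ∨ (∃u ∃q (N(u,q) ∨ N(u,u))) ∨ (∀z ¬N(z,z))) ∨ (∃y N(y,y))
Push ¬ through the quantifiers and connectives to reach negation normal form:
  (∃p ∃x (¬N(p,p) ∨ ¬N(x,p))) ∧ (∀u ∀q (¬N(u,q) ∧ ¬N(u,u))) ∧ (∃z N(z,z)) ∨ (∃y N(y,y))
All bound variables are already distinct, so no renaming is needed.
Extract every quantifier outward, since the variables are now distinct and don't occur free across branches:
  ∃p ∃x ∀u ∀q ∃z ∃y ((¬N(p,p) ∨ ¬N(x,p)) ∧ ¬N(u,q) ∧ ¬N(u,u) ∧ N(z,z) ∨ N(y,y))

∃p ∃x ∀u ∀q ∃z ∃y ((¬N(p,p) ∨ ¬N(x,p)) ∧ ¬N(u,q) ∧ ¬N(u,u) ∧ N(z,z) ∨ N(y,y))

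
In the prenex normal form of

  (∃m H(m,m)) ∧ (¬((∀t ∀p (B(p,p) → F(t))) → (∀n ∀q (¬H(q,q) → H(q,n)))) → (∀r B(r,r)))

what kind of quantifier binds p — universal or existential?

existential

Eliminate → and ↔ using ¬ and ∨.
  (∃m H(m,m)) ∧ (¬¬(¬(∀t ∀p (¬B(p,p) ∨ F(t))) ∨ (∀n ∀q (¬¬H(q,q) ∨ H(q,n)))) ∨ (∀r B(r,r)))
Drive negations inward (¬∀x A ≡ ∃x ¬A, ¬∃x A ≡ ∀x ¬A, De Morgan for ∧/∨):
  (∃m H(m,m)) ∧ ((∃t ∃p (B(p,p) ∧ ¬F(t))) ∨ (∀n ∀q (H(q,q) ∨ H(q,n))) ∨ (∀r B(r,r)))
Extract every quantifier outward, since the variables are now distinct and don't occur free across branches:
  ∃m ∃t ∃p ∀n ∀q ∀r (H(m,m) ∧ (B(p,p) ∧ ¬F(t) ∨ H(q,q) ∨ H(q,n) ∨ B(r,r)))
The quantifier ∀p sits under an odd number of negations (counting the antecedent side of each →), so it flips to ∃p.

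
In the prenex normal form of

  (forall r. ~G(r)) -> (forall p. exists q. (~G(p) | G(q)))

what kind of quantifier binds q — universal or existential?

Eliminate → and ↔ using ¬ and ∨.
  ~(forall r. ~G(r)) | (forall p. exists q. (~G(p) | G(q)))
Push ¬ through the quantifiers and connectives to reach negation normal form:
  (exists r. G(r)) | (forall p. exists q. (~G(p) | G(q)))
Extract every quantifier outward, since the variables are now distinct and don't occur free across branches:
  exists r. forall p. exists q. (G(r) | ~G(p) | G(q))
The quantifier exists q sits under an even number of negations (counting the antecedent side of each →), so it remains existential.

existential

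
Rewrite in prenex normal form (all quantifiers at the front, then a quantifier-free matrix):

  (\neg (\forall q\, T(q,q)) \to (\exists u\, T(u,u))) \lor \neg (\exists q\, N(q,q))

\forall q\, \exists u\, \forall w1\, (T(q,q) \lor T(u,u) \lor \neg N(w1,w1))

Eliminate → and ↔ using ¬ and ∨.
  \neg \neg (\forall q\, T(q,q)) \lor (\exists u\, T(u,u)) \lor \neg (\exists q\, N(q,q))
Drive negations inward (¬∀x A ≡ ∃x ¬A, ¬∃x A ≡ ∀x ¬A, De Morgan for ∧/∨):
  (\forall q\, T(q,q)) \lor (\exists u\, T(u,u)) \lor (\forall q\, \neg N(q,q))
Standardize variables apart so no two quantifiers bind the same name: q↦w1.
  (\forall q\, T(q,q)) \lor (\exists u\, T(u,u)) \lor (\forall w1\, \neg N(w1,w1))
Finally move all quantifiers to the prefix:
  \forall q\, \exists u\, \forall w1\, (T(q,q) \lor T(u,u) \lor \neg N(w1,w1))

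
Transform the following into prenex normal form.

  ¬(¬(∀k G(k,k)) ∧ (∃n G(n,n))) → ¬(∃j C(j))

∃k ∃n ∀j (¬G(k,k) ∧ G(n,n) ∨ ¬C(j))

Rewrite implications/biconditionals: A → B as ¬A ∨ B.
  ¬¬(¬(∀k G(k,k)) ∧ (∃n G(n,n))) ∨ ¬(∃j C(j))
Push ¬ through the quantifiers and connectives to reach negation normal form:
  (∃k ¬G(k,k)) ∧ (∃n G(n,n)) ∨ (∀j ¬C(j))
Pull the quantifiers to the front (each side's bound variable is not free in the other side):
  ∃k ∃n ∀j (¬G(k,k) ∧ G(n,n) ∨ ¬C(j))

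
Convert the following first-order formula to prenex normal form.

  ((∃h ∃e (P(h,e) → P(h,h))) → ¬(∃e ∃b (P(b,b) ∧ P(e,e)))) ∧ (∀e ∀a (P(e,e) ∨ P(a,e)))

∀h ∀e ∀y1 ∀b ∀u ∀a ((P(h,e) ∧ ¬P(h,h) ∨ ¬P(b,b) ∨ ¬P(y1,y1)) ∧ (P(u,u) ∨ P(a,u)))

First replace A → B with ¬A ∨ B.
  (¬(∃h ∃e (¬P(h,e) ∨ P(h,h))) ∨ ¬(∃e ∃b (P(b,b) ∧ P(e,e)))) ∧ (∀e ∀a (P(e,e) ∨ P(a,e)))
Push ¬ through the quantifiers and connectives to reach negation normal form:
  ((∀h ∀e (P(h,e) ∧ ¬P(h,h))) ∨ (∀e ∀b (¬P(b,b) ∨ ¬P(e,e)))) ∧ (∀e ∀a (P(e,e) ∨ P(a,e)))
Rename bound variables to avoid capture: e↦y1, e↦u.
  ((∀h ∀e (P(h,e) ∧ ¬P(h,h))) ∨ (∀y1 ∀b (¬P(b,b) ∨ ¬P(y1,y1)))) ∧ (∀u ∀a (P(u,u) ∨ P(a,u)))
Finally move all quantifiers to the prefix:
  ∀h ∀e ∀y1 ∀b ∀u ∀a ((P(h,e) ∧ ¬P(h,h) ∨ ¬P(b,b) ∨ ¬P(y1,y1)) ∧ (P(u,u) ∨ P(a,u)))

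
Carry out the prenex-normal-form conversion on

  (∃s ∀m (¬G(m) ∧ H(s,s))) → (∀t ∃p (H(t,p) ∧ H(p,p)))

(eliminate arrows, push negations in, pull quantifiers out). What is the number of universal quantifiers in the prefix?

2

Rewrite implications/biconditionals: A → B as ¬A ∨ B.
  ¬(∃s ∀m (¬G(m) ∧ H(s,s))) ∨ (∀t ∃p (H(t,p) ∧ H(p,p)))
Push ¬ through the quantifiers and connectives to reach negation normal form:
  (∀s ∃m (G(m) ∨ ¬H(s,s))) ∨ (∀t ∃p (H(t,p) ∧ H(p,p)))
Extract every quantifier outward, since the variables are now distinct and don't occur free across branches:
  ∀s ∃m ∀t ∃p (G(m) ∨ ¬H(s,s) ∨ H(t,p) ∧ H(p,p))
The prefix is ∀s ∃m ∀t ∃p: 2 universal, 2 existential.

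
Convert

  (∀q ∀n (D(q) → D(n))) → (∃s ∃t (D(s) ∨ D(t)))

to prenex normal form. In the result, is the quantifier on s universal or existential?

First replace A → B with ¬A ∨ B.
  ¬(∀q ∀n (¬D(q) ∨ D(n))) ∨ (∃s ∃t (D(s) ∨ D(t)))
Drive negations inward (¬∀x A ≡ ∃x ¬A, ¬∃x A ≡ ∀x ¬A, De Morgan for ∧/∨):
  (∃q ∃n (D(q) ∧ ¬D(n))) ∨ (∃s ∃t (D(s) ∨ D(t)))
All bound variables are already distinct, so no renaming is needed.
Finally move all quantifiers to the prefix:
  ∃q ∃n ∃s ∃t (D(q) ∧ ¬D(n) ∨ D(s) ∨ D(t))
The quantifier ∃s sits under an even number of negations (counting the antecedent side of each →), so it remains existential.

existential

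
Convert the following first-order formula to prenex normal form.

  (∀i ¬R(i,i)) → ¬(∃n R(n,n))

First replace A → B with ¬A ∨ B.
  ¬(∀i ¬R(i,i)) ∨ ¬(∃n R(n,n))
Push ¬ through the quantifiers and connectives to reach negation normal form:
  (∃i R(i,i)) ∨ (∀n ¬R(n,n))
Extract every quantifier outward, since the variables are now distinct and don't occur free across branches:
  ∃i ∀n (R(i,i) ∨ ¬R(n,n))

∃i ∀n (R(i,i) ∨ ¬R(n,n))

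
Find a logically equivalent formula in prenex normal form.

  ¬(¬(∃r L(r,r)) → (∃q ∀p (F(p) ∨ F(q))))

∀r ∀q ∃p (¬L(r,r) ∧ ¬F(p) ∧ ¬F(q))

Rewrite implications/biconditionals: A → B as ¬A ∨ B.
  ¬(¬¬(∃r L(r,r)) ∨ (∃q ∀p (F(p) ∨ F(q))))
Drive negations inward (¬∀x A ≡ ∃x ¬A, ¬∃x A ≡ ∀x ¬A, De Morgan for ∧/∨):
  (∀r ¬L(r,r)) ∧ (∀q ∃p (¬F(p) ∧ ¬F(q)))
Extract every quantifier outward, since the variables are now distinct and don't occur free across branches:
  ∀r ∀q ∃p (¬L(r,r) ∧ ¬F(p) ∧ ¬F(q))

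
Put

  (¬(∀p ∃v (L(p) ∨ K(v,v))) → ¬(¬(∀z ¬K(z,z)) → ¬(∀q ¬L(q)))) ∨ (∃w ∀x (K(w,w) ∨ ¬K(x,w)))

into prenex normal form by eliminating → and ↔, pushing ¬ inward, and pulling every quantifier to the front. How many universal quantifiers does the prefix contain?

Rewrite implications/biconditionals: A → B as ¬A ∨ B.
  ¬¬(∀p ∃v (L(p) ∨ K(v,v))) ∨ ¬(¬¬(∀z ¬K(z,z)) ∨ ¬(∀q ¬L(q))) ∨ (∃w ∀x (K(w,w) ∨ ¬K(x,w)))
Move each ¬ inward, flipping quantifiers it crosses:
  (∀p ∃v (L(p) ∨ K(v,v))) ∨ (∃z K(z,z)) ∧ (∀q ¬L(q)) ∨ (∃w ∀x (K(w,w) ∨ ¬K(x,w)))
All bound variables are already distinct, so no renaming is needed.
Pull the quantifiers to the front (each side's bound variable is not free in the other side):
  ∀p ∃v ∃z ∀q ∃w ∀x (L(p) ∨ K(v,v) ∨ K(z,z) ∧ ¬L(q) ∨ K(w,w) ∨ ¬K(x,w))
The prefix is ∀p ∃v ∃z ∀q ∃w ∀x: 3 universal, 3 existential.

3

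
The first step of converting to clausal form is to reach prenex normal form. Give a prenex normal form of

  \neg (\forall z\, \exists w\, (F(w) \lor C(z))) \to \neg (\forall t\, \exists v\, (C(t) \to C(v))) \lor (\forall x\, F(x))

\forall z\, \exists w\, \exists t\, \forall v\, \forall x\, (F(w) \lor C(z) \lor C(t) \land \neg C(v) \lor F(x))

Rewrite implications/biconditionals: A → B as ¬A ∨ B.
  \neg \neg (\forall z\, \exists w\, (F(w) \lor C(z))) \lor \neg (\forall t\, \exists v\, (\neg C(t) \lor C(v))) \lor (\forall x\, F(x))
Push ¬ through the quantifiers and connectives to reach negation normal form:
  (\forall z\, \exists w\, (F(w) \lor C(z))) \lor (\exists t\, \forall v\, (C(t) \land \neg C(v))) \lor (\forall x\, F(x))
All bound variables are already distinct, so no renaming is needed.
Pull the quantifiers to the front (each side's bound variable is not free in the other side):
  \forall z\, \exists w\, \exists t\, \forall v\, \forall x\, (F(w) \lor C(z) \lor C(t) \land \neg C(v) \lor F(x))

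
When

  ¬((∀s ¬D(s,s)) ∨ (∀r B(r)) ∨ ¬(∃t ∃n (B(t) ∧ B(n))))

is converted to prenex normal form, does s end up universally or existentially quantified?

existential

Drive negations inward (¬∀x A ≡ ∃x ¬A, ¬∃x A ≡ ∀x ¬A, De Morgan for ∧/∨):
  (∃s D(s,s)) ∧ (∃r ¬B(r)) ∧ (∃t ∃n (B(t) ∧ B(n)))
All bound variables are already distinct, so no renaming is needed.
Pull the quantifiers to the front (each side's bound variable is not free in the other side):
  ∃s ∃r ∃t ∃n (D(s,s) ∧ ¬B(r) ∧ B(t) ∧ B(n))
The quantifier ∀s sits under an odd number of negations, so it flips to ∃s.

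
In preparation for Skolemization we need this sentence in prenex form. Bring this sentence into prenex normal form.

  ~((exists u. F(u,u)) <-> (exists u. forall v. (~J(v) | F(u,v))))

exists u. forall x. exists v. exists s. forall q. forall x1. (F(u,u) & J(v) & ~F(x,v) | (~J(q) | F(s,q)) & ~F(x1,x1))

First replace A → B with ¬A ∨ B; A ↔ B as (¬A ∨ B) ∧ (¬B ∨ A).
  ~((~(exists u. F(u,u)) | (exists u. forall v. (~J(v) | F(u,v)))) & (~(exists u. forall v. (~J(v) | F(u,v))) | (exists u. F(u,u))))
Drive negations inward (¬∀x A ≡ ∃x ¬A, ¬∃x A ≡ ∀x ¬A, De Morgan for ∧/∨):
  (exists u. F(u,u)) & (forall u. exists v. (J(v) & ~F(u,v))) | (exists u. forall v. (~J(v) | F(u,v))) & (forall u. ~F(u,u))
Rename bound variables to avoid capture: u↦x, u↦s, v↦q, u↦x1.
  (exists u. F(u,u)) & (forall x. exists v. (J(v) & ~F(x,v))) | (exists s. forall q. (~J(q) | F(s,q))) & (forall x1. ~F(x1,x1))
Extract every quantifier outward, since the variables are now distinct and don't occur free across branches:
  exists u. forall x. exists v. exists s. forall q. forall x1. (F(u,u) & J(v) & ~F(x,v) | (~J(q) | F(s,q)) & ~F(x1,x1))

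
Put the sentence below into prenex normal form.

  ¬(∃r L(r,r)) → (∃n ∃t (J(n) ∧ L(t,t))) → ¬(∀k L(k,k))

Eliminate → and ↔ using ¬ and ∨.
  ¬¬(∃r L(r,r)) ∨ ¬(∃n ∃t (J(n) ∧ L(t,t))) ∨ ¬(∀k L(k,k))
Push ¬ through the quantifiers and connectives to reach negation normal form:
  (∃r L(r,r)) ∨ (∀n ∀t (¬J(n) ∨ ¬L(t,t))) ∨ (∃k ¬L(k,k))
All bound variables are already distinct, so no renaming is needed.
Pull the quantifiers to the front (each side's bound variable is not free in the other side):
  ∃r ∀n ∀t ∃k (L(r,r) ∨ ¬J(n) ∨ ¬L(t,t) ∨ ¬L(k,k))

∃r ∀n ∀t ∃k (L(r,r) ∨ ¬J(n) ∨ ¬L(t,t) ∨ ¬L(k,k))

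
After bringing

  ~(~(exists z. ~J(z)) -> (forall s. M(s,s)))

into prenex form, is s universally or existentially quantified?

Rewrite implications/biconditionals: A → B as ¬A ∨ B.
  ~(~~(exists z. ~J(z)) | (forall s. M(s,s)))
Drive negations inward (¬∀x A ≡ ∃x ¬A, ¬∃x A ≡ ∀x ¬A, De Morgan for ∧/∨):
  (forall z. J(z)) & (exists s. ~M(s,s))
All bound variables are already distinct, so no renaming is needed.
Extract every quantifier outward, since the variables are now distinct and don't occur free across branches:
  forall z. exists s. (J(z) & ~M(s,s))
The quantifier forall s sits under an odd number of negations (counting the antecedent side of each →), so it flips to exists s.

existential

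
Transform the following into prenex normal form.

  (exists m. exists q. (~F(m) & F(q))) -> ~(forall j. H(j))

Eliminate → and ↔ using ¬ and ∨.
  ~(exists m. exists q. (~F(m) & F(q))) | ~(forall j. H(j))
Drive negations inward (¬∀x A ≡ ∃x ¬A, ¬∃x A ≡ ∀x ¬A, De Morgan for ∧/∨):
  (forall m. forall q. (F(m) | ~F(q))) | (exists j. ~H(j))
Finally move all quantifiers to the prefix:
  forall m. forall q. exists j. (F(m) | ~F(q) | ~H(j))

forall m. forall q. exists j. (F(m) | ~F(q) | ~H(j))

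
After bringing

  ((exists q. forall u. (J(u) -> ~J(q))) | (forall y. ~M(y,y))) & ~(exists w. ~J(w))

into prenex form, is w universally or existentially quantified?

universal

Eliminate → and ↔ using ¬ and ∨.
  ((exists q. forall u. (~J(u) | ~J(q))) | (forall y. ~M(y,y))) & ~(exists w. ~J(w))
Push ¬ through the quantifiers and connectives to reach negation normal form:
  ((exists q. forall u. (~J(u) | ~J(q))) | (forall y. ~M(y,y))) & (forall w. J(w))
All bound variables are already distinct, so no renaming is needed.
Extract every quantifier outward, since the variables are now distinct and don't occur free across branches:
  exists q. forall u. forall y. forall w. ((~J(u) | ~J(q) | ~M(y,y)) & J(w))
The quantifier exists w sits under an odd number of negations (counting the antecedent side of each →), so it flips to forall w.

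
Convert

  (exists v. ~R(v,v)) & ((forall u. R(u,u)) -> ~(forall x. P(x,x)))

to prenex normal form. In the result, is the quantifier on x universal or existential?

existential

Eliminate → and ↔ using ¬ and ∨.
  (exists v. ~R(v,v)) & (~(forall u. R(u,u)) | ~(forall x. P(x,x)))
Push ¬ through the quantifiers and connectives to reach negation normal form:
  (exists v. ~R(v,v)) & ((exists u. ~R(u,u)) | (exists x. ~P(x,x)))
Finally move all quantifiers to the prefix:
  exists v. exists u. exists x. (~R(v,v) & (~R(u,u) | ~P(x,x)))
The quantifier forall x sits under an odd number of negations (counting the antecedent side of each →), so it flips to exists x.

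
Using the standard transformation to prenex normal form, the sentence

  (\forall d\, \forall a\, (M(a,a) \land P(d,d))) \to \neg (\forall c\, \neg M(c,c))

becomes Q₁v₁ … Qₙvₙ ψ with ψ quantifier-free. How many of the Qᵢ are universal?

0

Rewrite implications/biconditionals: A → B as ¬A ∨ B.
  \neg (\forall d\, \forall a\, (M(a,a) \land P(d,d))) \lor \neg (\forall c\, \neg M(c,c))
Drive negations inward (¬∀x A ≡ ∃x ¬A, ¬∃x A ≡ ∀x ¬A, De Morgan for ∧/∨):
  (\exists d\, \exists a\, (\neg M(a,a) \lor \neg P(d,d))) \lor (\exists c\, M(c,c))
All bound variables are already distinct, so no renaming is needed.
Finally move all quantifiers to the prefix:
  \exists d\, \exists a\, \exists c\, (\neg M(a,a) \lor \neg P(d,d) \lor M(c,c))
The prefix is \exists d \exists a \exists c: 0 universal, 3 existential.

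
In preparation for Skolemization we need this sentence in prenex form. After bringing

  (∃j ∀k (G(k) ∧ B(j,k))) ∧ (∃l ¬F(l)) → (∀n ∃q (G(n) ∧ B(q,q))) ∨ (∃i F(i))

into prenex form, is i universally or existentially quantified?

First replace A → B with ¬A ∨ B.
  ¬((∃j ∀k (G(k) ∧ B(j,k))) ∧ (∃l ¬F(l))) ∨ (∀n ∃q (G(n) ∧ B(q,q))) ∨ (∃i F(i))
Drive negations inward (¬∀x A ≡ ∃x ¬A, ¬∃x A ≡ ∀x ¬A, De Morgan for ∧/∨):
  (∀j ∃k (¬G(k) ∨ ¬B(j,k))) ∨ (∀l F(l)) ∨ (∀n ∃q (G(n) ∧ B(q,q))) ∨ (∃i F(i))
Extract every quantifier outward, since the variables are now distinct and don't occur free across branches:
  ∀j ∃k ∀l ∀n ∃q ∃i (¬G(k) ∨ ¬B(j,k) ∨ F(l) ∨ G(n) ∧ B(q,q) ∨ F(i))
The quantifier ∃i sits under an even number of negations (counting the antecedent side of each →), so it remains existential.

existential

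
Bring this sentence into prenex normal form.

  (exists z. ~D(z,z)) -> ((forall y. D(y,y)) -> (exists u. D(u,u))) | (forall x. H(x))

Rewrite implications/biconditionals: A → B as ¬A ∨ B.
  ~(exists z. ~D(z,z)) | ~(forall y. D(y,y)) | (exists u. D(u,u)) | (forall x. H(x))
Move each ¬ inward, flipping quantifiers it crosses:
  (forall z. D(z,z)) | (exists y. ~D(y,y)) | (exists u. D(u,u)) | (forall x. H(x))
All bound variables are already distinct, so no renaming is needed.
Extract every quantifier outward, since the variables are now distinct and don't occur free across branches:
  forall z. exists y. exists u. forall x. (D(z,z) | ~D(y,y) | D(u,u) | H(x))

forall z. exists y. exists u. forall x. (D(z,z) | ~D(y,y) | D(u,u) | H(x))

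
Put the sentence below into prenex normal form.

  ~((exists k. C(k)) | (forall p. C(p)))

forall k. exists p. (~C(k) & ~C(p))

Push ¬ through the quantifiers and connectives to reach negation normal form:
  (forall k. ~C(k)) & (exists p. ~C(p))
All bound variables are already distinct, so no renaming is needed.
Finally move all quantifiers to the prefix:
  forall k. exists p. (~C(k) & ~C(p))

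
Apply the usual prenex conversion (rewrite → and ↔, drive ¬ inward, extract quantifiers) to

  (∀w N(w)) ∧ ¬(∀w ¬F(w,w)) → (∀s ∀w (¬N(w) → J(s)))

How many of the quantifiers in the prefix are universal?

3

Eliminate → and ↔ using ¬ and ∨.
  ¬((∀w N(w)) ∧ ¬(∀w ¬F(w,w))) ∨ (∀s ∀w (¬¬N(w) ∨ J(s)))
Drive negations inward (¬∀x A ≡ ∃x ¬A, ¬∃x A ≡ ∀x ¬A, De Morgan for ∧/∨):
  (∃w ¬N(w)) ∨ (∀w ¬F(w,w)) ∨ (∀s ∀w (N(w) ∨ J(s)))
Give each quantifier a distinct variable: w↦z, w↦v1.
  (∃w ¬N(w)) ∨ (∀z ¬F(z,z)) ∨ (∀s ∀v1 (N(v1) ∨ J(s)))
Extract every quantifier outward, since the variables are now distinct and don't occur free across branches:
  ∃w ∀z ∀s ∀v1 (¬N(w) ∨ ¬F(z,z) ∨ N(v1) ∨ J(s))
The prefix is ∃w ∀z ∀s ∀v1: 3 universal, 1 existential.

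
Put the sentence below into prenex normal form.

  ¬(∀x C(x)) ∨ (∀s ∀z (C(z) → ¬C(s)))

Rewrite implications/biconditionals: A → B as ¬A ∨ B.
  ¬(∀x C(x)) ∨ (∀s ∀z (¬C(z) ∨ ¬C(s)))
Push ¬ through the quantifiers and connectives to reach negation normal form:
  (∃x ¬C(x)) ∨ (∀s ∀z (¬C(z) ∨ ¬C(s)))
All bound variables are already distinct, so no renaming is needed.
Finally move all quantifiers to the prefix:
  ∃x ∀s ∀z (¬C(x) ∨ ¬C(z) ∨ ¬C(s))

∃x ∀s ∀z (¬C(x) ∨ ¬C(z) ∨ ¬C(s))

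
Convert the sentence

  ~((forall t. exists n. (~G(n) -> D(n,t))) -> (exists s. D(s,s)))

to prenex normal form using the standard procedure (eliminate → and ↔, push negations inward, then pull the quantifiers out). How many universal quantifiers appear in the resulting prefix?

Eliminate → and ↔ using ¬ and ∨.
  ~(~(forall t. exists n. (~~G(n) | D(n,t))) | (exists s. D(s,s)))
Move each ¬ inward, flipping quantifiers it crosses:
  (forall t. exists n. (G(n) | D(n,t))) & (forall s. ~D(s,s))
Extract every quantifier outward, since the variables are now distinct and don't occur free across branches:
  forall t. exists n. forall s. ((G(n) | D(n,t)) & ~D(s,s))
The prefix is forall t exists n forall s: 2 universal, 1 existential.

2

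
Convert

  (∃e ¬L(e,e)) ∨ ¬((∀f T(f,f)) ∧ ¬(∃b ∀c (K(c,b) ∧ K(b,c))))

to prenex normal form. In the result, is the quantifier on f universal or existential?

Drive negations inward (¬∀x A ≡ ∃x ¬A, ¬∃x A ≡ ∀x ¬A, De Morgan for ∧/∨):
  (∃e ¬L(e,e)) ∨ (∃f ¬T(f,f)) ∨ (∃b ∀c (K(c,b) ∧ K(b,c)))
Finally move all quantifiers to the prefix:
  ∃e ∃f ∃b ∀c (¬L(e,e) ∨ ¬T(f,f) ∨ K(c,b) ∧ K(b,c))
The quantifier ∀f sits under an odd number of negations, so it flips to ∃f.

existential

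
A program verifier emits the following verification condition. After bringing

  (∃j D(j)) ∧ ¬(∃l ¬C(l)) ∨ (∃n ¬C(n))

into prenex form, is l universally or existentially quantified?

Move each ¬ inward, flipping quantifiers it crosses:
  (∃j D(j)) ∧ (∀l C(l)) ∨ (∃n ¬C(n))
All bound variables are already distinct, so no renaming is needed.
Finally move all quantifiers to the prefix:
  ∃j ∀l ∃n (D(j) ∧ C(l) ∨ ¬C(n))
The quantifier ∃l sits under an odd number of negations, so it flips to ∀l.

universal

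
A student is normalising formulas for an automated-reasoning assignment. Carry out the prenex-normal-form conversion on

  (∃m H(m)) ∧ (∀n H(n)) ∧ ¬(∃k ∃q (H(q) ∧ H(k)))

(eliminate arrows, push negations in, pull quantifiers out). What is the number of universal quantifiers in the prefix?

Push ¬ through the quantifiers and connectives to reach negation normal form:
  (∃m H(m)) ∧ (∀n H(n)) ∧ (∀k ∀q (¬H(q) ∨ ¬H(k)))
Finally move all quantifiers to the prefix:
  ∃m ∀n ∀k ∀q (H(m) ∧ H(n) ∧ (¬H(q) ∨ ¬H(k)))
The prefix is ∃m ∀n ∀k ∀q: 3 universal, 1 existential.

3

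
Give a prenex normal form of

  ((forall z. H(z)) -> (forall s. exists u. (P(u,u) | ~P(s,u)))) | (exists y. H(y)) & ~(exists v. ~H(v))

Rewrite implications/biconditionals: A → B as ¬A ∨ B.
  ~(forall z. H(z)) | (forall s. exists u. (P(u,u) | ~P(s,u))) | (exists y. H(y)) & ~(exists v. ~H(v))
Move each ¬ inward, flipping quantifiers it crosses:
  (exists z. ~H(z)) | (forall s. exists u. (P(u,u) | ~P(s,u))) | (exists y. H(y)) & (forall v. H(v))
All bound variables are already distinct, so no renaming is needed.
Extract every quantifier outward, since the variables are now distinct and don't occur free across branches:
  exists z. forall s. exists u. exists y. forall v. (~H(z) | P(u,u) | ~P(s,u) | H(y) & H(v))

exists z. forall s. exists u. exists y. forall v. (~H(z) | P(u,u) | ~P(s,u) | H(y) & H(v))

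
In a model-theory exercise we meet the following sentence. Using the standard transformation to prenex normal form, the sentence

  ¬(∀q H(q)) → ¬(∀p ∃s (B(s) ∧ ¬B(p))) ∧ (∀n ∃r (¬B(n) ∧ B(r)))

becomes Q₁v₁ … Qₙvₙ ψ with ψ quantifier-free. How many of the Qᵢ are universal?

3

First replace A → B with ¬A ∨ B.
  ¬¬(∀q H(q)) ∨ ¬(∀p ∃s (B(s) ∧ ¬B(p))) ∧ (∀n ∃r (¬B(n) ∧ B(r)))
Move each ¬ inward, flipping quantifiers it crosses:
  (∀q H(q)) ∨ (∃p ∀s (¬B(s) ∨ B(p))) ∧ (∀n ∃r (¬B(n) ∧ B(r)))
Pull the quantifiers to the front (each side's bound variable is not free in the other side):
  ∀q ∃p ∀s ∀n ∃r (H(q) ∨ (¬B(s) ∨ B(p)) ∧ ¬B(n) ∧ B(r))
The prefix is ∀q ∃p ∀s ∀n ∃r: 3 universal, 2 existential.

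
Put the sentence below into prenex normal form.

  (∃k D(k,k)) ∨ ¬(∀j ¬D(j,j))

Move each ¬ inward, flipping quantifiers it crosses:
  (∃k D(k,k)) ∨ (∃j D(j,j))
All bound variables are already distinct, so no renaming is needed.
Extract every quantifier outward, since the variables are now distinct and don't occur free across branches:
  ∃k ∃j (D(k,k) ∨ D(j,j))

∃k ∃j (D(k,k) ∨ D(j,j))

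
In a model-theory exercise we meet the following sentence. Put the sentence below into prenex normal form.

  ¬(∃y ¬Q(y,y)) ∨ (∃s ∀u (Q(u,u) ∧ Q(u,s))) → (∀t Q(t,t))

∃y ∀s ∃u ∀t (¬Q(y,y) ∧ (¬Q(u,u) ∨ ¬Q(u,s)) ∨ Q(t,t))

Rewrite implications/biconditionals: A → B as ¬A ∨ B.
  ¬(¬(∃y ¬Q(y,y)) ∨ (∃s ∀u (Q(u,u) ∧ Q(u,s)))) ∨ (∀t Q(t,t))
Push ¬ through the quantifiers and connectives to reach negation normal form:
  (∃y ¬Q(y,y)) ∧ (∀s ∃u (¬Q(u,u) ∨ ¬Q(u,s))) ∨ (∀t Q(t,t))
All bound variables are already distinct, so no renaming is needed.
Pull the quantifiers to the front (each side's bound variable is not free in the other side):
  ∃y ∀s ∃u ∀t (¬Q(y,y) ∧ (¬Q(u,u) ∨ ¬Q(u,s)) ∨ Q(t,t))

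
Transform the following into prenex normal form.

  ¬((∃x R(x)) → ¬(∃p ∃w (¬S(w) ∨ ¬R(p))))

First replace A → B with ¬A ∨ B.
  ¬(¬(∃x R(x)) ∨ ¬(∃p ∃w (¬S(w) ∨ ¬R(p))))
Drive negations inward (¬∀x A ≡ ∃x ¬A, ¬∃x A ≡ ∀x ¬A, De Morgan for ∧/∨):
  (∃x R(x)) ∧ (∃p ∃w (¬S(w) ∨ ¬R(p)))
All bound variables are already distinct, so no renaming is needed.
Finally move all quantifiers to the prefix:
  ∃x ∃p ∃w (R(x) ∧ (¬S(w) ∨ ¬R(p)))

∃x ∃p ∃w (R(x) ∧ (¬S(w) ∨ ¬R(p)))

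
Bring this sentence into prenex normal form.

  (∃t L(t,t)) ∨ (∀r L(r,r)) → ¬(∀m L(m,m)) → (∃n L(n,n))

∀t ∃r ∀m ∃n (¬L(t,t) ∧ ¬L(r,r) ∨ L(m,m) ∨ L(n,n))

First replace A → B with ¬A ∨ B.
  ¬((∃t L(t,t)) ∨ (∀r L(r,r))) ∨ ¬¬(∀m L(m,m)) ∨ (∃n L(n,n))
Push ¬ through the quantifiers and connectives to reach negation normal form:
  (∀t ¬L(t,t)) ∧ (∃r ¬L(r,r)) ∨ (∀m L(m,m)) ∨ (∃n L(n,n))
All bound variables are already distinct, so no renaming is needed.
Finally move all quantifiers to the prefix:
  ∀t ∃r ∀m ∃n (¬L(t,t) ∧ ¬L(r,r) ∨ L(m,m) ∨ L(n,n))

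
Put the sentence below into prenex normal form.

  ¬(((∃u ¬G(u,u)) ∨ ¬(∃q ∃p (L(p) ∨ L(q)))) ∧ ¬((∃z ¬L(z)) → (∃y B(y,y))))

∀u ∃q ∃p ∀z ∃y (G(u,u) ∧ (L(p) ∨ L(q)) ∨ L(z) ∨ B(y,y))

Rewrite implications/biconditionals: A → B as ¬A ∨ B.
  ¬(((∃u ¬G(u,u)) ∨ ¬(∃q ∃p (L(p) ∨ L(q)))) ∧ ¬(¬(∃z ¬L(z)) ∨ (∃y B(y,y))))
Drive negations inward (¬∀x A ≡ ∃x ¬A, ¬∃x A ≡ ∀x ¬A, De Morgan for ∧/∨):
  (∀u G(u,u)) ∧ (∃q ∃p (L(p) ∨ L(q))) ∨ (∀z L(z)) ∨ (∃y B(y,y))
All bound variables are already distinct, so no renaming is needed.
Finally move all quantifiers to the prefix:
  ∀u ∃q ∃p ∀z ∃y (G(u,u) ∧ (L(p) ∨ L(q)) ∨ L(z) ∨ B(y,y))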